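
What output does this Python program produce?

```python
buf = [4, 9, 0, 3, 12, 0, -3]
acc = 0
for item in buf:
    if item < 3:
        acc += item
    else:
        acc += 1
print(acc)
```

item=4: not <3, acc = 0+1 = 1
item=9: not <3, acc = 1+1 = 2
item=0: <3, acc = 2+0 = 2
item=3: not <3, acc = 2+1 = 3
item=12: not <3, acc = 3+1 = 4
item=0: <3, acc = 4+0 = 4
item=-3: <3, acc = 4+(-3) = 1

1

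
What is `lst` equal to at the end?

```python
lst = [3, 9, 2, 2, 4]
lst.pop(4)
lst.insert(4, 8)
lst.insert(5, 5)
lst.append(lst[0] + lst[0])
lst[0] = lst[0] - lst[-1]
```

pop(4) removes 4 → [3, 9, 2, 2]
insert 8 at 4 → [3, 9, 2, 2, 8]
insert 5 at 5 → [3, 9, 2, 2, 8, 5]
append lst[0]+lst[0] = 3+3 = 6 → [3, 9, 2, 2, 8, 5, 6]
lst[0] = lst[0]-lst[-1] = 3-6 = -3 → [-3, 9, 2, 2, 8, 5, 6]

[-3, 9, 2, 2, 8, 5, 6]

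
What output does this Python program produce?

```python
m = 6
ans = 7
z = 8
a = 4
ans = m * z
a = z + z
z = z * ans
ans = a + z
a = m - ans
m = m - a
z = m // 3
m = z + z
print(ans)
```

ans = 6*8 = 48
a = 8+8 = 16
z = 8*48 = 384
ans = 16+384 = 400
a = 6-400 = -394
m = 6-(-394) = 400
z = 400//3 = 133
m = 133+133 = 266

400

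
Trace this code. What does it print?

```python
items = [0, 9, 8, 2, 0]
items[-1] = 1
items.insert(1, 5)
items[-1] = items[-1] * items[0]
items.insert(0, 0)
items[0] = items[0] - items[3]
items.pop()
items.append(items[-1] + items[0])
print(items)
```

[-9, 0, 5, 9, 8, 2, -7]

items[-1] = 1 → [0, 9, 8, 2, 1]
insert 5 at 1 → [0, 5, 9, 8, 2, 1]
items[-1] = items[-1]*items[0] = 1*0 = 0 → [0, 5, 9, 8, 2, 0]
insert 0 at 0 → [0, 0, 5, 9, 8, 2, 0]
items[0] = items[0]-items[3] = 0-9 = -9 → [-9, 0, 5, 9, 8, 2, 0]
pop() removes 0 → [-9, 0, 5, 9, 8, 2]
append items[-1]+items[0] = 2+(-9) = -7 → [-9, 0, 5, 9, 8, 2, -7]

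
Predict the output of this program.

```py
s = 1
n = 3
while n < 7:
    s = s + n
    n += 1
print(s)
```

n=3: s = 1+3 = 4
n=4: s = 4+4 = 8
n=5: s = 8+5 = 13
n=6: s = 13+6 = 19

19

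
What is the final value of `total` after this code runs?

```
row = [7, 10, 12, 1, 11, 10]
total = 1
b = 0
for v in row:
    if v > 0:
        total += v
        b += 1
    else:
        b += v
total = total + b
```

58

v=7: >0, total = 1+7 = 8; b=1
v=10: >0, total = 8+10 = 18; b=2
v=12: >0, total = 18+12 = 30; b=3
v=1: >0, total = 30+1 = 31; b=4
v=11: >0, total = 31+11 = 42; b=5
v=10: >0, total = 42+10 = 52; b=6
total+b = 52+6 = 58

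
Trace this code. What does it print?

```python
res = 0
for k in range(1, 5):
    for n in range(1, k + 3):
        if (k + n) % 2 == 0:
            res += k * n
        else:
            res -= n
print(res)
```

70

k=1,n=1: even sum, res = 0+1 = 1
k=1,n=2: odd sum, res = 1-2 = -1
k=1,n=3: even sum, res = (-1)+3 = 2
k=2,n=1: odd sum, res = 2-1 = 1
k=2,n=2: even sum, res = 1+4 = 5
k=2,n=3: odd sum, res = 5-3 = 2
k=2,n=4: even sum, res = 2+8 = 10
k=3,n=1: even sum, res = 10+3 = 13
k=3,n=2: odd sum, res = 13-2 = 11
k=3,n=3: even sum, res = 11+9 = 20
k=3,n=4: odd sum, res = 20-4 = 16
k=3,n=5: even sum, res = 16+15 = 31
k=4,n=1: odd sum, res = 31-1 = 30
k=4,n=2: even sum, res = 30+8 = 38
k=4,n=3: odd sum, res = 38-3 = 35
k=4,n=4: even sum, res = 35+16 = 51
k=4,n=5: odd sum, res = 51-5 = 46
k=4,n=6: even sum, res = 46+24 = 70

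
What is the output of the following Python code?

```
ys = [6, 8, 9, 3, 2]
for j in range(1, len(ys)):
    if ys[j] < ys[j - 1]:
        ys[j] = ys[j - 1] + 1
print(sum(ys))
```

j=1: 8>=6, unchanged → [6, 8, 9, 3, 2]
j=2: 9>=8, unchanged → [6, 8, 9, 3, 2]
j=3: 3<9, ys[3] = 9+1 = 10 → [6, 8, 9, 10, 2]
j=4: 2<10, ys[4] = 10+1 = 11 → [6, 8, 9, 10, 11]
sum = 44

44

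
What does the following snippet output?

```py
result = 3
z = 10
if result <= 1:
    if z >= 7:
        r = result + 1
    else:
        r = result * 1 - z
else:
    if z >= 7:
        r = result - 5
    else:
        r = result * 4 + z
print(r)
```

result=3, z=10
result <= 1 is False; z >= 7 is True
→ r = result - 5 = -2

-2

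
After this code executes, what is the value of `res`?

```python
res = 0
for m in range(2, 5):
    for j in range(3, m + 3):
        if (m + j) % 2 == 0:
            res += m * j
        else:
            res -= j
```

m=2,j=3: odd sum, res = 0-3 = -3
m=2,j=4: even sum, res = (-3)+8 = 5
m=3,j=3: even sum, res = 5+9 = 14
m=3,j=4: odd sum, res = 14-4 = 10
m=3,j=5: even sum, res = 10+15 = 25
m=4,j=3: odd sum, res = 25-3 = 22
m=4,j=4: even sum, res = 22+16 = 38
m=4,j=5: odd sum, res = 38-5 = 33
m=4,j=6: even sum, res = 33+24 = 57

57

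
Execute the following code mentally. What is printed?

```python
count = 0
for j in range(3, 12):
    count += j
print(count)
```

j=3: count = 0+3 = 3
j=4: count = 3+4 = 7
j=5: count = 7+5 = 12
j=6: count = 12+6 = 18
j=7: count = 18+7 = 25
j=8: count = 25+8 = 33
j=9: count = 33+9 = 42
j=10: count = 42+10 = 52
j=11: count = 52+11 = 63

63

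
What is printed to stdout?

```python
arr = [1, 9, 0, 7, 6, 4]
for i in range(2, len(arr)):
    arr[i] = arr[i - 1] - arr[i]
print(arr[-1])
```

i=2: arr[2] = 9-0 = 9 → [1, 9, 9, 7, 6, 4]
i=3: arr[3] = 9-7 = 2 → [1, 9, 9, 2, 6, 4]
i=4: arr[4] = 2-6 = -4 → [1, 9, 9, 2, -4, 4]
i=5: arr[5] = (-4)-4 = -8 → [1, 9, 9, 2, -4, -8]

-8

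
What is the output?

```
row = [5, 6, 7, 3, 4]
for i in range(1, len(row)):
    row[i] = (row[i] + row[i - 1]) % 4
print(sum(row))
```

i=1: row[1] = (6+5)%4 = 3 → [5, 3, 7, 3, 4]
i=2: row[2] = (7+3)%4 = 2 → [5, 3, 2, 3, 4]
i=3: row[3] = (3+2)%4 = 1 → [5, 3, 2, 1, 4]
i=4: row[4] = (4+1)%4 = 1 → [5, 3, 2, 1, 1]
sum = 12

12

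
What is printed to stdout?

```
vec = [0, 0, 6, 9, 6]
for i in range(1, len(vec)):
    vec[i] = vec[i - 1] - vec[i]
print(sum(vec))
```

i=1: vec[1] = 0-0 = 0 → [0, 0, 6, 9, 6]
i=2: vec[2] = 0-6 = -6 → [0, 0, -6, 9, 6]
i=3: vec[3] = (-6)-9 = -15 → [0, 0, -6, -15, 6]
i=4: vec[4] = (-15)-6 = -21 → [0, 0, -6, -15, -21]
sum = -42

-42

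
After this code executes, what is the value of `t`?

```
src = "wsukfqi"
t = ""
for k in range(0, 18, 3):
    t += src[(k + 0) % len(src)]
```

k=0: add src[0]='w' → 'w'
k=3: add src[3]='k' → 'wk'
k=6: add src[6]='i' → 'wki'
k=9: add src[2]='u' → 'wkiu'
k=12: add src[5]='q' → 'wkiuq'
k=15: add src[1]='s' → 'wkiuqs'

'wkiuqs'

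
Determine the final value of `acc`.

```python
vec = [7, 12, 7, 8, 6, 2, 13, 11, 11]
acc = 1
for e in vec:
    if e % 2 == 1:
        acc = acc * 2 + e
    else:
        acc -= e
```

e=7: odd, acc = 1*2+7 = 9
e=12: not odd, acc = 9-12 = -3
e=7: odd, acc = (-3)*2+7 = 1
e=8: not odd, acc = 1-8 = -7
e=6: not odd, acc = (-7)-6 = -13
e=2: not odd, acc = (-13)-2 = -15
e=13: odd, acc = (-15)*2+13 = -17
e=11: odd, acc = (-17)*2+11 = -23
e=11: odd, acc = (-23)*2+11 = -35

-35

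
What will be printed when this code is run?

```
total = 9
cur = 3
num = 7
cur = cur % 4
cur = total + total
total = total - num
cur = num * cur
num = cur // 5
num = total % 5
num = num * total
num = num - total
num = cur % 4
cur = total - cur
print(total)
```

cur = 3%4 = 3
cur = 9+9 = 18
total = 9-7 = 2
cur = 7*18 = 126
num = 126//5 = 25
num = 2%5 = 2
num = 2*2 = 4
num = 4-2 = 2
num = 126%4 = 2
cur = 2-126 = -124

2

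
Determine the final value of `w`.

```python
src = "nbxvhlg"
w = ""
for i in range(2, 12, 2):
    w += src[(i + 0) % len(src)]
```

'xhgbv'

i=2: add src[2]='x' → 'x'
i=4: add src[4]='h' → 'xh'
i=6: add src[6]='g' → 'xhg'
i=8: add src[1]='b' → 'xhgb'
i=10: add src[3]='v' → 'xhgbv'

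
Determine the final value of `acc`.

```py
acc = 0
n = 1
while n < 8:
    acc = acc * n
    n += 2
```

n=1: acc = 0*1 = 0
n=3: acc = 0*3 = 0
n=5: acc = 0*5 = 0
n=7: acc = 0*7 = 0

0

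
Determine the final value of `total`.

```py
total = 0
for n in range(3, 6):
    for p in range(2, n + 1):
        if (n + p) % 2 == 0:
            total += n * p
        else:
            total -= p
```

n=3,p=2: odd sum, total = 0-2 = -2
n=3,p=3: even sum, total = (-2)+9 = 7
n=4,p=2: even sum, total = 7+8 = 15
n=4,p=3: odd sum, total = 15-3 = 12
n=4,p=4: even sum, total = 12+16 = 28
n=5,p=2: odd sum, total = 28-2 = 26
n=5,p=3: even sum, total = 26+15 = 41
n=5,p=4: odd sum, total = 41-4 = 37
n=5,p=5: even sum, total = 37+25 = 62

62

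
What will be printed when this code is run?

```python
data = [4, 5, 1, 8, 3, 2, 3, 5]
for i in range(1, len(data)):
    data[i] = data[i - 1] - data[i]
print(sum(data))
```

-78

i=1: data[1] = 4-5 = -1 → [4, -1, 1, 8, 3, 2, 3, 5]
i=2: data[2] = (-1)-1 = -2 → [4, -1, -2, 8, 3, 2, 3, 5]
i=3: data[3] = (-2)-8 = -10 → [4, -1, -2, -10, 3, 2, 3, 5]
i=4: data[4] = (-10)-3 = -13 → [4, -1, -2, -10, -13, 2, 3, 5]
i=5: data[5] = (-13)-2 = -15 → [4, -1, -2, -10, -13, -15, 3, 5]
i=6: data[6] = (-15)-3 = -18 → [4, -1, -2, -10, -13, -15, -18, 5]
i=7: data[7] = (-18)-5 = -23 → [4, -1, -2, -10, -13, -15, -18, -23]
sum = -78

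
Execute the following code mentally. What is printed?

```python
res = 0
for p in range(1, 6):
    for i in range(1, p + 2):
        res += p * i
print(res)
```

p=1,i=1: res = 0+1 = 1
p=1,i=2: res = 1+2 = 3
p=2,i=1: res = 3+2 = 5
p=2,i=2: res = 5+4 = 9
p=2,i=3: res = 9+6 = 15
p=3,i=1: res = 15+3 = 18
p=3,i=2: res = 18+6 = 24
p=3,i=3: res = 24+9 = 33
p=3,i=4: res = 33+12 = 45
p=4,i=1: res = 45+4 = 49
p=4,i=2: res = 49+8 = 57
p=4,i=3: res = 57+12 = 69
p=4,i=4: res = 69+16 = 85
p=4,i=5: res = 85+20 = 105
p=5,i=1: res = 105+5 = 110
p=5,i=2: res = 110+10 = 120
p=5,i=3: res = 120+15 = 135
p=5,i=4: res = 135+20 = 155
p=5,i=5: res = 155+25 = 180
p=5,i=6: res = 180+30 = 210

210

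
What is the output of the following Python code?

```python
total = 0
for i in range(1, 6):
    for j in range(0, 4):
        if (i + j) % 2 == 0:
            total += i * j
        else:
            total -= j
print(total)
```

i=1,j=0: odd sum, total = 0-0 = 0
i=1,j=1: even sum, total = 0+1 = 1
i=1,j=2: odd sum, total = 1-2 = -1
i=1,j=3: even sum, total = (-1)+3 = 2
i=2,j=0: even sum, total = 2+0 = 2
i=2,j=1: odd sum, total = 2-1 = 1
i=2,j=2: even sum, total = 1+4 = 5
i=2,j=3: odd sum, total = 5-3 = 2
i=3,j=0: odd sum, total = 2-0 = 2
i=3,j=1: even sum, total = 2+3 = 5
i=3,j=2: odd sum, total = 5-2 = 3
i=3,j=3: even sum, total = 3+9 = 12
i=4,j=0: even sum, total = 12+0 = 12
i=4,j=1: odd sum, total = 12-1 = 11
i=4,j=2: even sum, total = 11+8 = 19
i=4,j=3: odd sum, total = 19-3 = 16
i=5,j=0: odd sum, total = 16-0 = 16
i=5,j=1: even sum, total = 16+5 = 21
i=5,j=2: odd sum, total = 21-2 = 19
i=5,j=3: even sum, total = 19+15 = 34

34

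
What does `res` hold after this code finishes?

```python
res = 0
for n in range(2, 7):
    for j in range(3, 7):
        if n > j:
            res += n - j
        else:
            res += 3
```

52

n=2,j=3: not 2>3, res = 0+3 = 3
n=2,j=4: not 2>4, res = 3+3 = 6
n=2,j=5: not 2>5, res = 6+3 = 9
n=2,j=6: not 2>6, res = 9+3 = 12
n=3,j=3: not 3>3, res = 12+3 = 15
n=3,j=4: not 3>4, res = 15+3 = 18
n=3,j=5: not 3>5, res = 18+3 = 21
n=3,j=6: not 3>6, res = 21+3 = 24
n=4,j=3: 4>3, res = 24+1 = 25
n=4,j=4: not 4>4, res = 25+3 = 28
n=4,j=5: not 4>5, res = 28+3 = 31
n=4,j=6: not 4>6, res = 31+3 = 34
n=5,j=3: 5>3, res = 34+2 = 36
n=5,j=4: 5>4, res = 36+1 = 37
n=5,j=5: not 5>5, res = 37+3 = 40
n=5,j=6: not 5>6, res = 40+3 = 43
n=6,j=3: 6>3, res = 43+3 = 46
n=6,j=4: 6>4, res = 46+2 = 48
n=6,j=5: 6>5, res = 48+1 = 49
n=6,j=6: not 6>6, res = 49+3 = 52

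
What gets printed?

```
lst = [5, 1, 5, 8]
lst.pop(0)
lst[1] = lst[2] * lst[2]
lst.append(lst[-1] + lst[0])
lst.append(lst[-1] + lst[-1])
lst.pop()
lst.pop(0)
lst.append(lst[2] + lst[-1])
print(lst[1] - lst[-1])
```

-10

pop(0) removes 5 → [1, 5, 8]
lst[1] = lst[2]*lst[2] = 8*8 = 64 → [1, 64, 8]
append lst[-1]+lst[0] = 8+1 = 9 → [1, 64, 8, 9]
append lst[-1]+lst[-1] = 9+9 = 18 → [1, 64, 8, 9, 18]
pop() removes 18 → [1, 64, 8, 9]
pop(0) removes 1 → [64, 8, 9]
append lst[2]+lst[-1] = 9+9 = 18 → [64, 8, 9, 18]
lst[1]-lst[-1] = 8-18 = -10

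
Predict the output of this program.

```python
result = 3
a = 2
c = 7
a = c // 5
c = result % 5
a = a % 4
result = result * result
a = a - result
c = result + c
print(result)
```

a = 7//5 = 1
c = 3%5 = 3
a = 1%4 = 1
result = 3*3 = 9
a = 1-9 = -8
c = 9+3 = 12

9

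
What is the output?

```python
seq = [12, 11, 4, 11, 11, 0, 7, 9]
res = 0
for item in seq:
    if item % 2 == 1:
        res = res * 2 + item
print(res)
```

331

item=12: not odd
item=11: odd, res = 0*2+11 = 11
item=4: not odd
item=11: odd, res = 11*2+11 = 33
item=11: odd, res = 33*2+11 = 77
item=0: not odd
item=7: odd, res = 77*2+7 = 161
item=9: odd, res = 161*2+9 = 331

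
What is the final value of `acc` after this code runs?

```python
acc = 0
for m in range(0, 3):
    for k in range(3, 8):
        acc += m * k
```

75

m=0,k=3: acc = 0+0 = 0
m=0,k=4: acc = 0+0 = 0
m=0,k=5: acc = 0+0 = 0
m=0,k=6: acc = 0+0 = 0
m=0,k=7: acc = 0+0 = 0
m=1,k=3: acc = 0+3 = 3
m=1,k=4: acc = 3+4 = 7
m=1,k=5: acc = 7+5 = 12
m=1,k=6: acc = 12+6 = 18
m=1,k=7: acc = 18+7 = 25
m=2,k=3: acc = 25+6 = 31
m=2,k=4: acc = 31+8 = 39
m=2,k=5: acc = 39+10 = 49
m=2,k=6: acc = 49+12 = 61
m=2,k=7: acc = 61+14 = 75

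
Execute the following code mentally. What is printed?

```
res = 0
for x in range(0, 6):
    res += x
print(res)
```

15

x=0: res = 0+0 = 0
x=1: res = 0+1 = 1
x=2: res = 1+2 = 3
x=3: res = 3+3 = 6
x=4: res = 6+4 = 10
x=5: res = 10+5 = 15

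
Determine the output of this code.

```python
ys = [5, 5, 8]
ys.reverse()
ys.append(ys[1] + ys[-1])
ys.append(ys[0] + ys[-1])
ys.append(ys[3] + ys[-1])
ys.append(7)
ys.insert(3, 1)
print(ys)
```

reverse → [8, 5, 5]
append ys[1]+ys[-1] = 5+5 = 10 → [8, 5, 5, 10]
append ys[0]+ys[-1] = 8+10 = 18 → [8, 5, 5, 10, 18]
append ys[3]+ys[-1] = 10+18 = 28 → [8, 5, 5, 10, 18, 28]
append 7 → [8, 5, 5, 10, 18, 28, 7]
insert 1 at 3 → [8, 5, 5, 1, 10, 18, 28, 7]

[8, 5, 5, 1, 10, 18, 28, 7]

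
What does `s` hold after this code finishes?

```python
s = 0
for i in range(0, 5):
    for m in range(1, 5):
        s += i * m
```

100

i=0,m=1: s = 0+0 = 0
i=0,m=2: s = 0+0 = 0
i=0,m=3: s = 0+0 = 0
i=0,m=4: s = 0+0 = 0
i=1,m=1: s = 0+1 = 1
i=1,m=2: s = 1+2 = 3
i=1,m=3: s = 3+3 = 6
i=1,m=4: s = 6+4 = 10
i=2,m=1: s = 10+2 = 12
i=2,m=2: s = 12+4 = 16
i=2,m=3: s = 16+6 = 22
i=2,m=4: s = 22+8 = 30
i=3,m=1: s = 30+3 = 33
i=3,m=2: s = 33+6 = 39
i=3,m=3: s = 39+9 = 48
i=3,m=4: s = 48+12 = 60
i=4,m=1: s = 60+4 = 64
i=4,m=2: s = 64+8 = 72
i=4,m=3: s = 72+12 = 84
i=4,m=4: s = 84+16 = 100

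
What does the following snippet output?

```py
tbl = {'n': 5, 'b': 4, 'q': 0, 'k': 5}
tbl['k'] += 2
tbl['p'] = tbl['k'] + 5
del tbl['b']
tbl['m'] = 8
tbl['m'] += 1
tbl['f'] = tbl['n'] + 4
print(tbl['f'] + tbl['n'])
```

14

tbl['k'] = 5+2 = 7 → {'n': 5, 'b': 4, 'q': 0, 'k': 7}
tbl['p'] = tbl['k']+5 = 12 → {'n': 5, 'b': 4, 'q': 0, 'k': 7, 'p': 12}
del 'b' → {'n': 5, 'q': 0, 'k': 7, 'p': 12}
tbl['m'] = 8 → {'n': 5, 'q': 0, 'k': 7, 'p': 12, 'm': 8}
tbl['m'] = 8+1 = 9 → {'n': 5, 'q': 0, 'k': 7, 'p': 12, 'm': 9}
tbl['f'] = tbl['n']+4 = 9 → {'n': 5, 'q': 0, 'k': 7, 'p': 12, 'm': 9, 'f': 9}
tbl['f']+tbl['n'] = 9+5 = 14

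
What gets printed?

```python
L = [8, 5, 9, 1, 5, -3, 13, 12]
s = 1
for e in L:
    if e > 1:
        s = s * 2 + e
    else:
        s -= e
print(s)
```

534

e=8: >1, s = 1*2+8 = 10
e=5: >1, s = 10*2+5 = 25
e=9: >1, s = 25*2+9 = 59
e=1: not >1, s = 59-1 = 58
e=5: >1, s = 58*2+5 = 121
e=-3: not >1, s = 121-(-3) = 124
e=13: >1, s = 124*2+13 = 261
e=12: >1, s = 261*2+12 = 534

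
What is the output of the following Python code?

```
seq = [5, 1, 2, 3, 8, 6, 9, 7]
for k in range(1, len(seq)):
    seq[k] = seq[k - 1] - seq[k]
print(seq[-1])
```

-31

k=1: seq[1] = 5-1 = 4 → [5, 4, 2, 3, 8, 6, 9, 7]
k=2: seq[2] = 4-2 = 2 → [5, 4, 2, 3, 8, 6, 9, 7]
k=3: seq[3] = 2-3 = -1 → [5, 4, 2, -1, 8, 6, 9, 7]
k=4: seq[4] = (-1)-8 = -9 → [5, 4, 2, -1, -9, 6, 9, 7]
k=5: seq[5] = (-9)-6 = -15 → [5, 4, 2, -1, -9, -15, 9, 7]
k=6: seq[6] = (-15)-9 = -24 → [5, 4, 2, -1, -9, -15, -24, 7]
k=7: seq[7] = (-24)-7 = -31 → [5, 4, 2, -1, -9, -15, -24, -31]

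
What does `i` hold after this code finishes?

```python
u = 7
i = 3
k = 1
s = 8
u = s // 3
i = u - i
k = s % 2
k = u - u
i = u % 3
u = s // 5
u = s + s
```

u = 8//3 = 2
i = 2-3 = -1
k = 8%2 = 0
k = 2-2 = 0
i = 2%3 = 2
u = 8//5 = 1
u = 8+8 = 16

2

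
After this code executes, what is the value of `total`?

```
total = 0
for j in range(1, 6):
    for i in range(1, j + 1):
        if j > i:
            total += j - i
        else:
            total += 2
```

j=1,i=1: not 1>1, total = 0+2 = 2
j=2,i=1: 2>1, total = 2+1 = 3
j=2,i=2: not 2>2, total = 3+2 = 5
j=3,i=1: 3>1, total = 5+2 = 7
j=3,i=2: 3>2, total = 7+1 = 8
j=3,i=3: not 3>3, total = 8+2 = 10
j=4,i=1: 4>1, total = 10+3 = 13
j=4,i=2: 4>2, total = 13+2 = 15
j=4,i=3: 4>3, total = 15+1 = 16
j=4,i=4: not 4>4, total = 16+2 = 18
j=5,i=1: 5>1, total = 18+4 = 22
j=5,i=2: 5>2, total = 22+3 = 25
j=5,i=3: 5>3, total = 25+2 = 27
j=5,i=4: 5>4, total = 27+1 = 28
j=5,i=5: not 5>5, total = 28+2 = 30

30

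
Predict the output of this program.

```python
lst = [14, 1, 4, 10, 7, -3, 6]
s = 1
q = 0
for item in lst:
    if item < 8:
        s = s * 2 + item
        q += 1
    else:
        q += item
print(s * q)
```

item=14: not <8; q=14
item=1: <8, s = 1*2+1 = 3; q=15
item=4: <8, s = 3*2+4 = 10; q=16
item=10: not <8; q=26
item=7: <8, s = 10*2+7 = 27; q=27
item=-3: <8, s = 27*2+(-3) = 51; q=28
item=6: <8, s = 51*2+6 = 108; q=29
s*q = 108*29 = 3132

3132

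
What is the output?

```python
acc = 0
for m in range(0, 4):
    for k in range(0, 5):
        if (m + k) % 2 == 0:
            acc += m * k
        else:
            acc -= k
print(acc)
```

m=0,k=0: even sum, acc = 0+0 = 0
m=0,k=1: odd sum, acc = 0-1 = -1
m=0,k=2: even sum, acc = (-1)+0 = -1
m=0,k=3: odd sum, acc = (-1)-3 = -4
m=0,k=4: even sum, acc = (-4)+0 = -4
m=1,k=0: odd sum, acc = (-4)-0 = -4
m=1,k=1: even sum, acc = (-4)+1 = -3
m=1,k=2: odd sum, acc = (-3)-2 = -5
m=1,k=3: even sum, acc = (-5)+3 = -2
m=1,k=4: odd sum, acc = (-2)-4 = -6
m=2,k=0: even sum, acc = (-6)+0 = -6
m=2,k=1: odd sum, acc = (-6)-1 = -7
m=2,k=2: even sum, acc = (-7)+4 = -3
m=2,k=3: odd sum, acc = (-3)-3 = -6
m=2,k=4: even sum, acc = (-6)+8 = 2
m=3,k=0: odd sum, acc = 2-0 = 2
m=3,k=1: even sum, acc = 2+3 = 5
m=3,k=2: odd sum, acc = 5-2 = 3
m=3,k=3: even sum, acc = 3+9 = 12
m=3,k=4: odd sum, acc = 12-4 = 8

8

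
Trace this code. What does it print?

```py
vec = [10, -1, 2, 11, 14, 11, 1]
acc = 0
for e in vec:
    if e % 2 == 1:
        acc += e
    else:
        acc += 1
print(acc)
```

25

e=10: not odd, acc = 0+1 = 1
e=-1: odd, acc = 1+(-1) = 0
e=2: not odd, acc = 0+1 = 1
e=11: odd, acc = 1+11 = 12
e=14: not odd, acc = 12+1 = 13
e=11: odd, acc = 13+11 = 24
e=1: odd, acc = 24+1 = 25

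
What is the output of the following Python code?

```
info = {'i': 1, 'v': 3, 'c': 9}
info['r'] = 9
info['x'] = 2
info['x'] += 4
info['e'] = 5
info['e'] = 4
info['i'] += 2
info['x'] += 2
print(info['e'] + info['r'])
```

info['r'] = 9 → {'i': 1, 'v': 3, 'c': 9, 'r': 9}
info['x'] = 2 → {'i': 1, 'v': 3, 'c': 9, 'r': 9, 'x': 2}
info['x'] = 2+4 = 6 → {'i': 1, 'v': 3, 'c': 9, 'r': 9, 'x': 6}
info['e'] = 5 → {'i': 1, 'v': 3, 'c': 9, 'r': 9, 'x': 6, 'e': 5}
info['e'] = 4 → {'i': 1, 'v': 3, 'c': 9, 'r': 9, 'x': 6, 'e': 4}
info['i'] = 1+2 = 3 → {'i': 3, 'v': 3, 'c': 9, 'r': 9, 'x': 6, 'e': 4}
info['x'] = 6+2 = 8 → {'i': 3, 'v': 3, 'c': 9, 'r': 9, 'x': 8, 'e': 4}
info['e']+info['r'] = 4+9 = 13

13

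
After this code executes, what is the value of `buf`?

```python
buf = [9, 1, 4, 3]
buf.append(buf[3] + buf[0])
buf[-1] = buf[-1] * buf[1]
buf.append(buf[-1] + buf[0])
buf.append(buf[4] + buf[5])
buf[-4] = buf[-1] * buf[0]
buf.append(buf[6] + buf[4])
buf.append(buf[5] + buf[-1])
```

[9, 1, 4, 297, 12, 21, 33, 45, 66]

append buf[3]+buf[0] = 3+9 = 12 → [9, 1, 4, 3, 12]
buf[-1] = buf[-1]*buf[1] = 12*1 = 12 → [9, 1, 4, 3, 12]
append buf[-1]+buf[0] = 12+9 = 21 → [9, 1, 4, 3, 12, 21]
append buf[4]+buf[5] = 12+21 = 33 → [9, 1, 4, 3, 12, 21, 33]
buf[-4] = buf[-1]*buf[0] = 33*9 = 297 → [9, 1, 4, 297, 12, 21, 33]
append buf[6]+buf[4] = 33+12 = 45 → [9, 1, 4, 297, 12, 21, 33, 45]
append buf[5]+buf[-1] = 21+45 = 66 → [9, 1, 4, 297, 12, 21, 33, 45, 66]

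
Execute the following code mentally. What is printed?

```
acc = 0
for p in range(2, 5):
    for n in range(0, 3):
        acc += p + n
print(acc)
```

36

p=2,n=0: acc = 0+2 = 2
p=2,n=1: acc = 2+3 = 5
p=2,n=2: acc = 5+4 = 9
p=3,n=0: acc = 9+3 = 12
p=3,n=1: acc = 12+4 = 16
p=3,n=2: acc = 16+5 = 21
p=4,n=0: acc = 21+4 = 25
p=4,n=1: acc = 25+5 = 30
p=4,n=2: acc = 30+6 = 36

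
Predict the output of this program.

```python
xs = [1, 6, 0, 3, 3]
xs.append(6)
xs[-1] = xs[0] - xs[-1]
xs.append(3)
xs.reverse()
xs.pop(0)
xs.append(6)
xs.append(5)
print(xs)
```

[-5, 3, 3, 0, 6, 1, 6, 5]

append 6 → [1, 6, 0, 3, 3, 6]
xs[-1] = xs[0]-xs[-1] = 1-6 = -5 → [1, 6, 0, 3, 3, -5]
append 3 → [1, 6, 0, 3, 3, -5, 3]
reverse → [3, -5, 3, 3, 0, 6, 1]
pop(0) removes 3 → [-5, 3, 3, 0, 6, 1]
append 6 → [-5, 3, 3, 0, 6, 1, 6]
append 5 → [-5, 3, 3, 0, 6, 1, 6, 5]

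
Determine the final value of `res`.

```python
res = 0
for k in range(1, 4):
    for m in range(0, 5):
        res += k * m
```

k=1,m=0: res = 0+0 = 0
k=1,m=1: res = 0+1 = 1
k=1,m=2: res = 1+2 = 3
k=1,m=3: res = 3+3 = 6
k=1,m=4: res = 6+4 = 10
k=2,m=0: res = 10+0 = 10
k=2,m=1: res = 10+2 = 12
k=2,m=2: res = 12+4 = 16
k=2,m=3: res = 16+6 = 22
k=2,m=4: res = 22+8 = 30
k=3,m=0: res = 30+0 = 30
k=3,m=1: res = 30+3 = 33
k=3,m=2: res = 33+6 = 39
k=3,m=3: res = 39+9 = 48
k=3,m=4: res = 48+12 = 60

60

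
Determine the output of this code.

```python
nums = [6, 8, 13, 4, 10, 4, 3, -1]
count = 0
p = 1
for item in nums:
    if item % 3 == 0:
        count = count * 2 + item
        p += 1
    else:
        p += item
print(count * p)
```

615

item=6: %3==0, count = 0*2+6 = 6; p=2
item=8: not %3==0; p=10
item=13: not %3==0; p=23
item=4: not %3==0; p=27
item=10: not %3==0; p=37
item=4: not %3==0; p=41
item=3: %3==0, count = 6*2+3 = 15; p=42
item=-1: not %3==0; p=41
count*p = 15*41 = 615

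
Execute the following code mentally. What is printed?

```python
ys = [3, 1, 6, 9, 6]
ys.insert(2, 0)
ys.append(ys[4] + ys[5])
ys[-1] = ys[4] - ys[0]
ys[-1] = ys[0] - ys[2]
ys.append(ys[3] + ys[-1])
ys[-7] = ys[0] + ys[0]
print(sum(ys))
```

insert 0 at 2 → [3, 1, 0, 6, 9, 6]
append ys[4]+ys[5] = 9+6 = 15 → [3, 1, 0, 6, 9, 6, 15]
ys[-1] = ys[4]-ys[0] = 9-3 = 6 → [3, 1, 0, 6, 9, 6, 6]
ys[-1] = ys[0]-ys[2] = 3-0 = 3 → [3, 1, 0, 6, 9, 6, 3]
append ys[3]+ys[-1] = 6+3 = 9 → [3, 1, 0, 6, 9, 6, 3, 9]
ys[-7] = ys[0]+ys[0] = 3+3 = 6 → [3, 6, 0, 6, 9, 6, 3, 9]
sum = 42

42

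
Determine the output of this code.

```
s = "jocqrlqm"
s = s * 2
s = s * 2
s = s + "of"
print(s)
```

jocqrlqmjocqrlqmjocqrlqmjocqrlqmof

repeat ×2 → 'jocqrlqmjocqrlqm'
repeat ×2 → 'jocqrlqmjocqrlqmjocqrlqmjocqrlqm'
+ 'of' → 'jocqrlqmjocqrlqmjocqrlqmjocqrlqmof'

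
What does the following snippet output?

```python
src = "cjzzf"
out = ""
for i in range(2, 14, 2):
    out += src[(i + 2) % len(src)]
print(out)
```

fjzczf

i=2: add src[4]='f' → 'f'
i=4: add src[1]='j' → 'fj'
i=6: add src[3]='z' → 'fjz'
i=8: add src[0]='c' → 'fjzc'
i=10: add src[2]='z' → 'fjzcz'
i=12: add src[4]='f' → 'fjzczf'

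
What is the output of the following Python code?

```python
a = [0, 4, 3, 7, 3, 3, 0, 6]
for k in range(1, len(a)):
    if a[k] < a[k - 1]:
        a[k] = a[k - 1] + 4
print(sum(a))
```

k=1: 4>=0, unchanged → [0, 4, 3, 7, 3, 3, 0, 6]
k=2: 3<4, a[2] = 4+4 = 8 → [0, 4, 8, 7, 3, 3, 0, 6]
k=3: 7<8, a[3] = 8+4 = 12 → [0, 4, 8, 12, 3, 3, 0, 6]
k=4: 3<12, a[4] = 12+4 = 16 → [0, 4, 8, 12, 16, 3, 0, 6]
k=5: 3<16, a[5] = 16+4 = 20 → [0, 4, 8, 12, 16, 20, 0, 6]
k=6: 0<20, a[6] = 20+4 = 24 → [0, 4, 8, 12, 16, 20, 24, 6]
k=7: 6<24, a[7] = 24+4 = 28 → [0, 4, 8, 12, 16, 20, 24, 28]
sum = 112

112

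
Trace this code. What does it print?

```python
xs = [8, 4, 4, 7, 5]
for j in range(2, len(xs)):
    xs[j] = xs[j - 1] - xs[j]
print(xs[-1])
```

j=2: xs[2] = 4-4 = 0 → [8, 4, 0, 7, 5]
j=3: xs[3] = 0-7 = -7 → [8, 4, 0, -7, 5]
j=4: xs[4] = (-7)-5 = -12 → [8, 4, 0, -7, -12]

-12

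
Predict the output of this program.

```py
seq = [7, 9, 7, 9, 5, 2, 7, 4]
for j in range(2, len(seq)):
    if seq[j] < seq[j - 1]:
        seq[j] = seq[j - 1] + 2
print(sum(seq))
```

j=2: 7<9, seq[2] = 9+2 = 11 → [7, 9, 11, 9, 5, 2, 7, 4]
j=3: 9<11, seq[3] = 11+2 = 13 → [7, 9, 11, 13, 5, 2, 7, 4]
j=4: 5<13, seq[4] = 13+2 = 15 → [7, 9, 11, 13, 15, 2, 7, 4]
j=5: 2<15, seq[5] = 15+2 = 17 → [7, 9, 11, 13, 15, 17, 7, 4]
j=6: 7<17, seq[6] = 17+2 = 19 → [7, 9, 11, 13, 15, 17, 19, 4]
j=7: 4<19, seq[7] = 19+2 = 21 → [7, 9, 11, 13, 15, 17, 19, 21]
sum = 112

112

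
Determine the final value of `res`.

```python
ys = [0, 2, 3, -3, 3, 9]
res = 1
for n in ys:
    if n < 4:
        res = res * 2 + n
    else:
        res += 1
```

58

n=0: <4, res = 1*2+0 = 2
n=2: <4, res = 2*2+2 = 6
n=3: <4, res = 6*2+3 = 15
n=-3: <4, res = 15*2+(-3) = 27
n=3: <4, res = 27*2+3 = 57
n=9: not <4, res = 57+1 = 58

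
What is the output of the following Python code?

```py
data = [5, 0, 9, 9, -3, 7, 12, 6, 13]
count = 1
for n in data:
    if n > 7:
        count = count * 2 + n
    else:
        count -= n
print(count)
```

n=5: not >7, count = 1-5 = -4
n=0: not >7, count = (-4)-0 = -4
n=9: >7, count = (-4)*2+9 = 1
n=9: >7, count = 1*2+9 = 11
n=-3: not >7, count = 11-(-3) = 14
n=7: not >7, count = 14-7 = 7
n=12: >7, count = 7*2+12 = 26
n=6: not >7, count = 26-6 = 20
n=13: >7, count = 20*2+13 = 53

53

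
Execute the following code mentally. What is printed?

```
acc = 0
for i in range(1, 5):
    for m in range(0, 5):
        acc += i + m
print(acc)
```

90

i=1,m=0: acc = 0+1 = 1
i=1,m=1: acc = 1+2 = 3
i=1,m=2: acc = 3+3 = 6
i=1,m=3: acc = 6+4 = 10
i=1,m=4: acc = 10+5 = 15
i=2,m=0: acc = 15+2 = 17
i=2,m=1: acc = 17+3 = 20
i=2,m=2: acc = 20+4 = 24
i=2,m=3: acc = 24+5 = 29
i=2,m=4: acc = 29+6 = 35
i=3,m=0: acc = 35+3 = 38
i=3,m=1: acc = 38+4 = 42
i=3,m=2: acc = 42+5 = 47
i=3,m=3: acc = 47+6 = 53
i=3,m=4: acc = 53+7 = 60
i=4,m=0: acc = 60+4 = 64
i=4,m=1: acc = 64+5 = 69
i=4,m=2: acc = 69+6 = 75
i=4,m=3: acc = 75+7 = 82
i=4,m=4: acc = 82+8 = 90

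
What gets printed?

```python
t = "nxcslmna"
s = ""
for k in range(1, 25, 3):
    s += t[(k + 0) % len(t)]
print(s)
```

xlacmnsn

k=1: add t[1]='x' → 'x'
k=4: add t[4]='l' → 'xl'
k=7: add t[7]='a' → 'xla'
k=10: add t[2]='c' → 'xlac'
k=13: add t[5]='m' → 'xlacm'
k=16: add t[0]='n' → 'xlacmn'
k=19: add t[3]='s' → 'xlacmns'
k=22: add t[6]='n' → 'xlacmnsn'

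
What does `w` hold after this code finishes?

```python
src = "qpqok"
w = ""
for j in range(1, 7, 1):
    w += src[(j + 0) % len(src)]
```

'pqokqp'

j=1: add src[1]='p' → 'p'
j=2: add src[2]='q' → 'pq'
j=3: add src[3]='o' → 'pqo'
j=4: add src[4]='k' → 'pqok'
j=5: add src[0]='q' → 'pqokq'
j=6: add src[1]='p' → 'pqokqp'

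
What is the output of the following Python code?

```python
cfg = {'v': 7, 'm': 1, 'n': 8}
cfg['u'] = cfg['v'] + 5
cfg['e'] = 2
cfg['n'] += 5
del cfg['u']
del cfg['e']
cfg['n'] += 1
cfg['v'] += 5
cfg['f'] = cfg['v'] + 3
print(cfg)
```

cfg['u'] = cfg['v']+5 = 12 → {'v': 7, 'm': 1, 'n': 8, 'u': 12}
cfg['e'] = 2 → {'v': 7, 'm': 1, 'n': 8, 'u': 12, 'e': 2}
cfg['n'] = 8+5 = 13 → {'v': 7, 'm': 1, 'n': 13, 'u': 12, 'e': 2}
del 'u' → {'v': 7, 'm': 1, 'n': 13, 'e': 2}
del 'e' → {'v': 7, 'm': 1, 'n': 13}
cfg['n'] = 13+1 = 14 → {'v': 7, 'm': 1, 'n': 14}
cfg['v'] = 7+5 = 12 → {'v': 12, 'm': 1, 'n': 14}
cfg['f'] = cfg['v']+3 = 15 → {'v': 12, 'm': 1, 'n': 14, 'f': 15}

{'v': 12, 'm': 1, 'n': 14, 'f': 15}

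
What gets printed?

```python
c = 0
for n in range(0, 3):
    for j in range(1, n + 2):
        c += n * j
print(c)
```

15

n=0,j=1: c = 0+0 = 0
n=1,j=1: c = 0+1 = 1
n=1,j=2: c = 1+2 = 3
n=2,j=1: c = 3+2 = 5
n=2,j=2: c = 5+4 = 9
n=2,j=3: c = 9+6 = 15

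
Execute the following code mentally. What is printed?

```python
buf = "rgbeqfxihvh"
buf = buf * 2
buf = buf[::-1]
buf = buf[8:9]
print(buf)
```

b

repeat ×2 → 'rgbeqfxihvhrgbeqfxihvh'
reverse → 'hvhixfqebgrhvhixfqebgr'
slice [8:9] → 'b'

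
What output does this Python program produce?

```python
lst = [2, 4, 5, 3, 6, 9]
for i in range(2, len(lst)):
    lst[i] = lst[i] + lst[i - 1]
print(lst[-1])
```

i=2: lst[2] = 5+4 = 9 → [2, 4, 9, 3, 6, 9]
i=3: lst[3] = 3+9 = 12 → [2, 4, 9, 12, 6, 9]
i=4: lst[4] = 6+12 = 18 → [2, 4, 9, 12, 18, 9]
i=5: lst[5] = 9+18 = 27 → [2, 4, 9, 12, 18, 27]

27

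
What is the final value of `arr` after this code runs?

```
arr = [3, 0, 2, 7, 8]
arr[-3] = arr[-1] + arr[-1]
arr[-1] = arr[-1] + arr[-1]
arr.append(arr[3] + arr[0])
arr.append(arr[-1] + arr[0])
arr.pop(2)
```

arr[-3] = arr[-1]+arr[-1] = 8+8 = 16 → [3, 0, 16, 7, 8]
arr[-1] = arr[-1]+arr[-1] = 8+8 = 16 → [3, 0, 16, 7, 16]
append arr[3]+arr[0] = 7+3 = 10 → [3, 0, 16, 7, 16, 10]
append arr[-1]+arr[0] = 10+3 = 13 → [3, 0, 16, 7, 16, 10, 13]
pop(2) removes 16 → [3, 0, 7, 16, 10, 13]

[3, 0, 7, 16, 10, 13]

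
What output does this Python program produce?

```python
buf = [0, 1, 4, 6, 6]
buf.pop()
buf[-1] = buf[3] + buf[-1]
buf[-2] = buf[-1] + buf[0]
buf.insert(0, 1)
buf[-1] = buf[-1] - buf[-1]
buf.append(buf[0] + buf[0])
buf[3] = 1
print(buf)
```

[1, 0, 1, 1, 0, 2]

pop() removes 6 → [0, 1, 4, 6]
buf[-1] = buf[3]+buf[-1] = 6+6 = 12 → [0, 1, 4, 12]
buf[-2] = buf[-1]+buf[0] = 12+0 = 12 → [0, 1, 12, 12]
insert 1 at 0 → [1, 0, 1, 12, 12]
buf[-1] = buf[-1]-buf[-1] = 12-12 = 0 → [1, 0, 1, 12, 0]
append buf[0]+buf[0] = 1+1 = 2 → [1, 0, 1, 12, 0, 2]
buf[3] = 1 → [1, 0, 1, 1, 0, 2]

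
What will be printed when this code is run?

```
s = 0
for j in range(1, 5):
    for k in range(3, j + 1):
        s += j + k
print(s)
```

j=3,k=3: s = 0+6 = 6
j=4,k=3: s = 6+7 = 13
j=4,k=4: s = 13+8 = 21

21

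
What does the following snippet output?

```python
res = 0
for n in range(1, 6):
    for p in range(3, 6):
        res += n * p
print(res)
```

n=1,p=3: res = 0+3 = 3
n=1,p=4: res = 3+4 = 7
n=1,p=5: res = 7+5 = 12
n=2,p=3: res = 12+6 = 18
n=2,p=4: res = 18+8 = 26
n=2,p=5: res = 26+10 = 36
n=3,p=3: res = 36+9 = 45
n=3,p=4: res = 45+12 = 57
n=3,p=5: res = 57+15 = 72
n=4,p=3: res = 72+12 = 84
n=4,p=4: res = 84+16 = 100
n=4,p=5: res = 100+20 = 120
n=5,p=3: res = 120+15 = 135
n=5,p=4: res = 135+20 = 155
n=5,p=5: res = 155+25 = 180

180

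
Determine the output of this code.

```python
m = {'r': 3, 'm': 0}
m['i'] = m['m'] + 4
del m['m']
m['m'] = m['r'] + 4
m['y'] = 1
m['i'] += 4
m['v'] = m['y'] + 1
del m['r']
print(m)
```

{'i': 8, 'm': 7, 'y': 1, 'v': 2}

m['i'] = m['m']+4 = 4 → {'r': 3, 'm': 0, 'i': 4}
del 'm' → {'r': 3, 'i': 4}
m['m'] = m['r']+4 = 7 → {'r': 3, 'i': 4, 'm': 7}
m['y'] = 1 → {'r': 3, 'i': 4, 'm': 7, 'y': 1}
m['i'] = 4+4 = 8 → {'r': 3, 'i': 8, 'm': 7, 'y': 1}
m['v'] = m['y']+1 = 2 → {'r': 3, 'i': 8, 'm': 7, 'y': 1, 'v': 2}
del 'r' → {'i': 8, 'm': 7, 'y': 1, 'v': 2}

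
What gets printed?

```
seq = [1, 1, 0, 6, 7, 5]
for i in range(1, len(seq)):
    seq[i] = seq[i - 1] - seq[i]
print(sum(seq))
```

i=1: seq[1] = 1-1 = 0 → [1, 0, 0, 6, 7, 5]
i=2: seq[2] = 0-0 = 0 → [1, 0, 0, 6, 7, 5]
i=3: seq[3] = 0-6 = -6 → [1, 0, 0, -6, 7, 5]
i=4: seq[4] = (-6)-7 = -13 → [1, 0, 0, -6, -13, 5]
i=5: seq[5] = (-13)-5 = -18 → [1, 0, 0, -6, -13, -18]
sum = -36

-36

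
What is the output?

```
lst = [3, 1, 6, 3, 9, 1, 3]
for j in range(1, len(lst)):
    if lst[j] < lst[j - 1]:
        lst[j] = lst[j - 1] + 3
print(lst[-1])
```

j=1: 1<3, lst[1] = 3+3 = 6 → [3, 6, 6, 3, 9, 1, 3]
j=2: 6>=6, unchanged → [3, 6, 6, 3, 9, 1, 3]
j=3: 3<6, lst[3] = 6+3 = 9 → [3, 6, 6, 9, 9, 1, 3]
j=4: 9>=9, unchanged → [3, 6, 6, 9, 9, 1, 3]
j=5: 1<9, lst[5] = 9+3 = 12 → [3, 6, 6, 9, 9, 12, 3]
j=6: 3<12, lst[6] = 12+3 = 15 → [3, 6, 6, 9, 9, 12, 15]

15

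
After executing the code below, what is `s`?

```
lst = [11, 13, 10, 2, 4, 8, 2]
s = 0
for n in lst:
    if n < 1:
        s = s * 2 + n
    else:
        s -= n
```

-50

n=11: not <1, s = 0-11 = -11
n=13: not <1, s = (-11)-13 = -24
n=10: not <1, s = (-24)-10 = -34
n=2: not <1, s = (-34)-2 = -36
n=4: not <1, s = (-36)-4 = -40
n=8: not <1, s = (-40)-8 = -48
n=2: not <1, s = (-48)-2 = -50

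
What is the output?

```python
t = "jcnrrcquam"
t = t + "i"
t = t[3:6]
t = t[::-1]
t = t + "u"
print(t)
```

+ 'i' → 'jcnrrcquami'
slice [3:6] → 'rrc'
reverse → 'crr'
+ 'u' → 'crru'

crru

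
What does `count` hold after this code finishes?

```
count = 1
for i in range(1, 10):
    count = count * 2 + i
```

1525

i=1: count = 1*2+1 = 3
i=2: count = 3*2+2 = 8
i=3: count = 8*2+3 = 19
i=4: count = 19*2+4 = 42
i=5: count = 42*2+5 = 89
i=6: count = 89*2+6 = 184
i=7: count = 184*2+7 = 375
i=8: count = 375*2+8 = 758
i=9: count = 758*2+9 = 1525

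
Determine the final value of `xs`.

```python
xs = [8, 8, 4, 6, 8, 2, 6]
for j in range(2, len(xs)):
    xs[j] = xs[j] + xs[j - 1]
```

j=2: xs[2] = 4+8 = 12 → [8, 8, 12, 6, 8, 2, 6]
j=3: xs[3] = 6+12 = 18 → [8, 8, 12, 18, 8, 2, 6]
j=4: xs[4] = 8+18 = 26 → [8, 8, 12, 18, 26, 2, 6]
j=5: xs[5] = 2+26 = 28 → [8, 8, 12, 18, 26, 28, 6]
j=6: xs[6] = 6+28 = 34 → [8, 8, 12, 18, 26, 28, 34]

[8, 8, 12, 18, 26, 28, 34]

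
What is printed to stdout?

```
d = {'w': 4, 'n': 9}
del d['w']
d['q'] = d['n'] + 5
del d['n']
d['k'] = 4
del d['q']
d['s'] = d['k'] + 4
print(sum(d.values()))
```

del 'w' → {'n': 9}
d['q'] = d['n']+5 = 14 → {'n': 9, 'q': 14}
del 'n' → {'q': 14}
d['k'] = 4 → {'q': 14, 'k': 4}
del 'q' → {'k': 4}
d['s'] = d['k']+4 = 8 → {'k': 4, 's': 8}
sum of values = 12

12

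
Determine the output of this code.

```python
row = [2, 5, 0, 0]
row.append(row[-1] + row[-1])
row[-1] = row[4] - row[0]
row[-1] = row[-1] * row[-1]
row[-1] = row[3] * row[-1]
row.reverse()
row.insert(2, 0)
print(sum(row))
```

7

append row[-1]+row[-1] = 0+0 = 0 → [2, 5, 0, 0, 0]
row[-1] = row[4]-row[0] = 0-2 = -2 → [2, 5, 0, 0, -2]
row[-1] = row[-1]*row[-1] = (-2)*(-2) = 4 → [2, 5, 0, 0, 4]
row[-1] = row[3]*row[-1] = 0*4 = 0 → [2, 5, 0, 0, 0]
reverse → [0, 0, 0, 5, 2]
insert 0 at 2 → [0, 0, 0, 0, 5, 2]
sum = 7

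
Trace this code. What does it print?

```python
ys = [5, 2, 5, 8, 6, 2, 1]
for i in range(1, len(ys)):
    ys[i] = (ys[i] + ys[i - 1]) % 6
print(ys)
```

i=1: ys[1] = (2+5)%6 = 1 → [5, 1, 5, 8, 6, 2, 1]
i=2: ys[2] = (5+1)%6 = 0 → [5, 1, 0, 8, 6, 2, 1]
i=3: ys[3] = (8+0)%6 = 2 → [5, 1, 0, 2, 6, 2, 1]
i=4: ys[4] = (6+2)%6 = 2 → [5, 1, 0, 2, 2, 2, 1]
i=5: ys[5] = (2+2)%6 = 4 → [5, 1, 0, 2, 2, 4, 1]
i=6: ys[6] = (1+4)%6 = 5 → [5, 1, 0, 2, 2, 4, 5]

[5, 1, 0, 2, 2, 4, 5]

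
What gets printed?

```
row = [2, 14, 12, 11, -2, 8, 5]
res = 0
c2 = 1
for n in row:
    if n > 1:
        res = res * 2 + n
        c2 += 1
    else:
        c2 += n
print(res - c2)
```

n=2: >1, res = 0*2+2 = 2; c2=2
n=14: >1, res = 2*2+14 = 18; c2=3
n=12: >1, res = 18*2+12 = 48; c2=4
n=11: >1, res = 48*2+11 = 107; c2=5
n=-2: not >1; c2=3
n=8: >1, res = 107*2+8 = 222; c2=4
n=5: >1, res = 222*2+5 = 449; c2=5
res-c2 = 449-5 = 444

444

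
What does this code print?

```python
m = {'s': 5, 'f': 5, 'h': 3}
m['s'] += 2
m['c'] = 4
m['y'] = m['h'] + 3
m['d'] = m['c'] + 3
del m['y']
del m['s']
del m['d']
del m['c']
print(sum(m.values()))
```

m['s'] = 5+2 = 7 → {'s': 7, 'f': 5, 'h': 3}
m['c'] = 4 → {'s': 7, 'f': 5, 'h': 3, 'c': 4}
m['y'] = m['h']+3 = 6 → {'s': 7, 'f': 5, 'h': 3, 'c': 4, 'y': 6}
m['d'] = m['c']+3 = 7 → {'s': 7, 'f': 5, 'h': 3, 'c': 4, 'y': 6, 'd': 7}
del 'y' → {'s': 7, 'f': 5, 'h': 3, 'c': 4, 'd': 7}
del 's' → {'f': 5, 'h': 3, 'c': 4, 'd': 7}
del 'd' → {'f': 5, 'h': 3, 'c': 4}
del 'c' → {'f': 5, 'h': 3}
sum of values = 8

8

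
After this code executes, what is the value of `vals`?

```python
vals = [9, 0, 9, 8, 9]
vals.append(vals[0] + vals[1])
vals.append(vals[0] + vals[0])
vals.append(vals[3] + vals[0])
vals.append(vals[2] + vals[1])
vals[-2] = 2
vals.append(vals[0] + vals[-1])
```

[9, 0, 9, 8, 9, 9, 18, 2, 9, 18]

append vals[0]+vals[1] = 9+0 = 9 → [9, 0, 9, 8, 9, 9]
append vals[0]+vals[0] = 9+9 = 18 → [9, 0, 9, 8, 9, 9, 18]
append vals[3]+vals[0] = 8+9 = 17 → [9, 0, 9, 8, 9, 9, 18, 17]
append vals[2]+vals[1] = 9+0 = 9 → [9, 0, 9, 8, 9, 9, 18, 17, 9]
vals[-2] = 2 → [9, 0, 9, 8, 9, 9, 18, 2, 9]
append vals[0]+vals[-1] = 9+9 = 18 → [9, 0, 9, 8, 9, 9, 18, 2, 9, 18]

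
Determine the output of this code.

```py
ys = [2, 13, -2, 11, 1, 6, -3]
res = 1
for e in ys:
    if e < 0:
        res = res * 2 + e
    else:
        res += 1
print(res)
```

e=2: not <0, res = 1+1 = 2
e=13: not <0, res = 2+1 = 3
e=-2: <0, res = 3*2+(-2) = 4
e=11: not <0, res = 4+1 = 5
e=1: not <0, res = 5+1 = 6
e=6: not <0, res = 6+1 = 7
e=-3: <0, res = 7*2+(-3) = 11

11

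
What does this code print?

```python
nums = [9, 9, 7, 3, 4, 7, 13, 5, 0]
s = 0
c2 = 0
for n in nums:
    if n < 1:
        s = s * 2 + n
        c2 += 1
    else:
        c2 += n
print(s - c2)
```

n=9: not <1; c2=9
n=9: not <1; c2=18
n=7: not <1; c2=25
n=3: not <1; c2=28
n=4: not <1; c2=32
n=7: not <1; c2=39
n=13: not <1; c2=52
n=5: not <1; c2=57
n=0: <1, s = 0*2+0 = 0; c2=58
s-c2 = 0-58 = -58

-58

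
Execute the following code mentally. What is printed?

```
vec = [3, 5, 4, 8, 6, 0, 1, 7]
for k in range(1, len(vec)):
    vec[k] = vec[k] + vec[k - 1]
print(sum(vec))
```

k=1: vec[1] = 5+3 = 8 → [3, 8, 4, 8, 6, 0, 1, 7]
k=2: vec[2] = 4+8 = 12 → [3, 8, 12, 8, 6, 0, 1, 7]
k=3: vec[3] = 8+12 = 20 → [3, 8, 12, 20, 6, 0, 1, 7]
k=4: vec[4] = 6+20 = 26 → [3, 8, 12, 20, 26, 0, 1, 7]
k=5: vec[5] = 0+26 = 26 → [3, 8, 12, 20, 26, 26, 1, 7]
k=6: vec[6] = 1+26 = 27 → [3, 8, 12, 20, 26, 26, 27, 7]
k=7: vec[7] = 7+27 = 34 → [3, 8, 12, 20, 26, 26, 27, 34]
sum = 156

156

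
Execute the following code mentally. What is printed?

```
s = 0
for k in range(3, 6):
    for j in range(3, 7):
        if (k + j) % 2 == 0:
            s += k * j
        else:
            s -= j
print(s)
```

76

k=3,j=3: even sum, s = 0+9 = 9
k=3,j=4: odd sum, s = 9-4 = 5
k=3,j=5: even sum, s = 5+15 = 20
k=3,j=6: odd sum, s = 20-6 = 14
k=4,j=3: odd sum, s = 14-3 = 11
k=4,j=4: even sum, s = 11+16 = 27
k=4,j=5: odd sum, s = 27-5 = 22
k=4,j=6: even sum, s = 22+24 = 46
k=5,j=3: even sum, s = 46+15 = 61
k=5,j=4: odd sum, s = 61-4 = 57
k=5,j=5: even sum, s = 57+25 = 82
k=5,j=6: odd sum, s = 82-6 = 76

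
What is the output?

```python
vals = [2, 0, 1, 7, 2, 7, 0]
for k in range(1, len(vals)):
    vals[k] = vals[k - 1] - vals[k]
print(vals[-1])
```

k=1: vals[1] = 2-0 = 2 → [2, 2, 1, 7, 2, 7, 0]
k=2: vals[2] = 2-1 = 1 → [2, 2, 1, 7, 2, 7, 0]
k=3: vals[3] = 1-7 = -6 → [2, 2, 1, -6, 2, 7, 0]
k=4: vals[4] = (-6)-2 = -8 → [2, 2, 1, -6, -8, 7, 0]
k=5: vals[5] = (-8)-7 = -15 → [2, 2, 1, -6, -8, -15, 0]
k=6: vals[6] = (-15)-0 = -15 → [2, 2, 1, -6, -8, -15, -15]

-15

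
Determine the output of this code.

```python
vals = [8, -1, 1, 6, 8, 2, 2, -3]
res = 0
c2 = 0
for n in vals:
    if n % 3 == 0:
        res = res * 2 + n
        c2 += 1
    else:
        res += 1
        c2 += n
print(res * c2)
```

594

n=8: not %3==0, res = 0+1 = 1; c2=8
n=-1: not %3==0, res = 1+1 = 2; c2=7
n=1: not %3==0, res = 2+1 = 3; c2=8
n=6: %3==0, res = 3*2+6 = 12; c2=9
n=8: not %3==0, res = 12+1 = 13; c2=17
n=2: not %3==0, res = 13+1 = 14; c2=19
n=2: not %3==0, res = 14+1 = 15; c2=21
n=-3: %3==0, res = 15*2+(-3) = 27; c2=22
res*c2 = 27*22 = 594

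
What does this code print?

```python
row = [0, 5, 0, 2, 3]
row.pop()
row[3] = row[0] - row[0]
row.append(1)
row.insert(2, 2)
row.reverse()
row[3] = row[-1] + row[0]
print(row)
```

pop() removes 3 → [0, 5, 0, 2]
row[3] = row[0]-row[0] = 0-0 = 0 → [0, 5, 0, 0]
append 1 → [0, 5, 0, 0, 1]
insert 2 at 2 → [0, 5, 2, 0, 0, 1]
reverse → [1, 0, 0, 2, 5, 0]
row[3] = row[-1]+row[0] = 0+1 = 1 → [1, 0, 0, 1, 5, 0]

[1, 0, 0, 1, 5, 0]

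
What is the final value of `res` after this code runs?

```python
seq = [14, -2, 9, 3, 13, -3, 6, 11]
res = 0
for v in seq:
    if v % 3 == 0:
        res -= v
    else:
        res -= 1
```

-19

v=14: not %3==0, res = 0-1 = -1
v=-2: not %3==0, res = (-1)-1 = -2
v=9: %3==0, res = (-2)-9 = -11
v=3: %3==0, res = (-11)-3 = -14
v=13: not %3==0, res = (-14)-1 = -15
v=-3: %3==0, res = (-15)-(-3) = -12
v=6: %3==0, res = (-12)-6 = -18
v=11: not %3==0, res = (-18)-1 = -19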